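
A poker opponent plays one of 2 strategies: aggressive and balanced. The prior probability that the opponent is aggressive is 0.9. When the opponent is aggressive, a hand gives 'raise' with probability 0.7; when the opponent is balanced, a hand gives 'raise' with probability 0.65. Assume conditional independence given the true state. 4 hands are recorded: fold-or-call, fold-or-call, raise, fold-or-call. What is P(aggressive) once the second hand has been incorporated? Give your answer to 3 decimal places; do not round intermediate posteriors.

0.869

After 'fold-or-call': P(aggressive) = 0.3·0.9000 / (0.3·0.9000 + 0.35·0.1000) ≈ 0.8852
After 'fold-or-call': P(aggressive) = 0.3·0.8852 / (0.3·0.8852 + 0.35·0.1148) ≈ 0.8686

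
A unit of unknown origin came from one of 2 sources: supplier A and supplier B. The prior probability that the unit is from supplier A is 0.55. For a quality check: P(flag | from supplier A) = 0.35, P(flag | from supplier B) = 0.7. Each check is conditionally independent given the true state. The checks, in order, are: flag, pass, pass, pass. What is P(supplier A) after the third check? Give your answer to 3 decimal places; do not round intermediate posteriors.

Each posterior becomes the prior for the next update.
After 'flag': P(supplier A) = 0.35·0.5500 / (0.35·0.5500 + 0.7·0.4500) ≈ 0.3793
After 'pass': P(supplier A) = 0.65·0.3793 / (0.65·0.3793 + 0.3·0.6207) ≈ 0.5697
After 'pass': P(supplier A) = 0.65·0.5697 / (0.65·0.5697 + 0.3·0.4303) ≈ 0.7415

0.742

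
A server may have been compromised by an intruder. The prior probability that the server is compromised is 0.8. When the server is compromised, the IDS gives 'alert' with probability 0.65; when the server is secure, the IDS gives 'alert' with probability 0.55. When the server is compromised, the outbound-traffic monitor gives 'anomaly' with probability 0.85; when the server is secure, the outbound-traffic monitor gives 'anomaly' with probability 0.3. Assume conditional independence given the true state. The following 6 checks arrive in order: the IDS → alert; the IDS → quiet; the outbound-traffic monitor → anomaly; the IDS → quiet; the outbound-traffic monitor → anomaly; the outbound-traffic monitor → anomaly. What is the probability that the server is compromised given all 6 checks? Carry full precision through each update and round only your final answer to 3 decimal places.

After the IDS='alert': P(compromised) = 0.65·0.8000 / (0.65·0.8000 + 0.55·0.2000) ≈ 0.8254
After the IDS='quiet': P(compromised) = 0.35·0.8254 / (0.35·0.8254 + 0.45·0.1746) ≈ 0.7862
After the outbound-traffic monitor='anomaly': P(compromised) = 0.85·0.7862 / (0.85·0.7862 + 0.3·0.2138) ≈ 0.9124
After the IDS='quiet': P(compromised) = 0.35·0.9124 / (0.35·0.9124 + 0.45·0.0876) ≈ 0.8901
After the outbound-traffic monitor='anomaly': P(compromised) = 0.85·0.8901 / (0.85·0.8901 + 0.3·0.1099) ≈ 0.9583
After the outbound-traffic monitor='anomaly': P(compromised) = 0.85·0.9583 / (0.85·0.9583 + 0.3·0.0417) ≈ 0.9849

0.985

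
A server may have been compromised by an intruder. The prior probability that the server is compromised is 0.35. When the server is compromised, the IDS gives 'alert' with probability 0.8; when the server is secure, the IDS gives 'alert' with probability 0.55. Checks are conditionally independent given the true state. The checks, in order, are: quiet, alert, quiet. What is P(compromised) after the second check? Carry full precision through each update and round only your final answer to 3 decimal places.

After 'quiet': P(compromised) = 0.2·0.3500 / (0.2·0.3500 + 0.45·0.6500) ≈ 0.1931
After 'alert': P(compromised) = 0.8·0.1931 / (0.8·0.1931 + 0.55·0.8069) ≈ 0.2582

0.258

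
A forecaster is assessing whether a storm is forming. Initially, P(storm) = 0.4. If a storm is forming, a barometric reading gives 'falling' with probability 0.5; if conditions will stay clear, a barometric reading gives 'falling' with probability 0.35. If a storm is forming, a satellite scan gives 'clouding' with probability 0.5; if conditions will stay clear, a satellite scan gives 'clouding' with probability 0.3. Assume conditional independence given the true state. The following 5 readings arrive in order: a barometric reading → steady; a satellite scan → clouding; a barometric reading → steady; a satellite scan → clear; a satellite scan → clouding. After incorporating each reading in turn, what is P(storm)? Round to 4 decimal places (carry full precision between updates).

Each posterior becomes the prior for the next update.
After a barometric reading='steady': P(storm) = 0.5·0.4000 / (0.5·0.4000 + 0.65·0.6000) ≈ 0.3390
After a satellite scan='clouding': P(storm) = 0.5·0.3390 / (0.5·0.3390 + 0.3·0.6610) ≈ 0.4608
After a barometric reading='steady': P(storm) = 0.5·0.4608 / (0.5·0.4608 + 0.65·0.5392) ≈ 0.3967
After a satellite scan='clear': P(storm) = 0.5·0.3967 / (0.5·0.3967 + 0.7·0.6033) ≈ 0.3196
After a satellite scan='clouding': P(storm) = 0.5·0.3196 / (0.5·0.3196 + 0.3·0.6804) ≈ 0.4391

0.4391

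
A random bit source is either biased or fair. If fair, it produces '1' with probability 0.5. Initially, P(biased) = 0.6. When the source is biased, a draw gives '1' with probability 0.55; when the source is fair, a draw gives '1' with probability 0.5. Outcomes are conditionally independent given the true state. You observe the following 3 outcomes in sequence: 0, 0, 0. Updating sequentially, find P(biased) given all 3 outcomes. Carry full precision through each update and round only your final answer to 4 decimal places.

After '0': P(biased) = 0.45·0.6000 / (0.45·0.6000 + 0.5·0.4000) ≈ 0.5745
After '0': P(biased) = 0.45·0.5745 / (0.45·0.5745 + 0.5·0.4255) ≈ 0.5485
After '0': P(biased) = 0.45·0.5485 / (0.45·0.5485 + 0.5·0.4515) ≈ 0.5223

0.5223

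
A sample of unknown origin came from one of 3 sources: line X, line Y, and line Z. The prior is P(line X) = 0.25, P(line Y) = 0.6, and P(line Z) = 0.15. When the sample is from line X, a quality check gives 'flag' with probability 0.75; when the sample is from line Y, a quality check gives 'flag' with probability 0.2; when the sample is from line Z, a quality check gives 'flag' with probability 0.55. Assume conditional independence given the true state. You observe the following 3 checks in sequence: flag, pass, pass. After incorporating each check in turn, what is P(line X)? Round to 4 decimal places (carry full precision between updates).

After 'flag': normaliser = 0.75·0.2500 + 0.2·0.6000 + 0.55·0.1500; P(line X) ≈ 0.4808, P(line Y) ≈ 0.3077, P(line Z) ≈ 0.2115
After 'pass': normaliser = 0.25·0.4808 + 0.8·0.3077 + 0.45·0.2115; P(line X) ≈ 0.2604, P(line Y) ≈ 0.5333, P(line Z) ≈ 0.2062
After 'pass': normaliser = 0.25·0.2604 + 0.8·0.5333 + 0.45·0.2062; P(line X) ≈ 0.1114, P(line Y) ≈ 0.7299, P(line Z) ≈ 0.1588

0.1114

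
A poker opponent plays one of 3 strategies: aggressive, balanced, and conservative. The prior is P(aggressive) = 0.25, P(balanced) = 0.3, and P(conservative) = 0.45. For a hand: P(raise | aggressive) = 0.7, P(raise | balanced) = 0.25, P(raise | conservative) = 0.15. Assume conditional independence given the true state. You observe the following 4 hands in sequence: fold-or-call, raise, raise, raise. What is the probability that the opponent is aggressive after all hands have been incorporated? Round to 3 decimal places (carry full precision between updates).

After 'fold-or-call': normaliser = 0.3·0.2500 + 0.75·0.3000 + 0.85·0.4500; P(aggressive) ≈ 0.1099, P(balanced) ≈ 0.3297, P(conservative) ≈ 0.5604
After 'raise': normaliser = 0.7·0.1099 + 0.25·0.3297 + 0.15·0.5604; P(aggressive) ≈ 0.3160, P(balanced) ≈ 0.3386, P(conservative) ≈ 0.3454
After 'raise': normaliser = 0.7·0.3160 + 0.25·0.3386 + 0.15·0.3454; P(aggressive) ≈ 0.6185, P(balanced) ≈ 0.2367, P(conservative) ≈ 0.1448
After 'raise': normaliser = 0.7·0.6185 + 0.25·0.2367 + 0.15·0.1448; P(aggressive) ≈ 0.8426, P(balanced) ≈ 0.1151, P(conservative) ≈ 0.0423

0.843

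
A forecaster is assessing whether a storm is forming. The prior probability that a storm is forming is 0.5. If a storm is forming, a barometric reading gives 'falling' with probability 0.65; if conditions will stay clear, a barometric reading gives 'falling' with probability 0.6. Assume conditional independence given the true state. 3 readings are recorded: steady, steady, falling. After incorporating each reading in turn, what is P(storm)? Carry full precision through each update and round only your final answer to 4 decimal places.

0.4534

After 'steady': P(storm) = 0.35·0.5000 / (0.35·0.5000 + 0.4·0.5000) ≈ 0.4667
After 'steady': P(storm) = 0.35·0.4667 / (0.35·0.4667 + 0.4·0.5333) ≈ 0.4336
After 'falling': P(storm) = 0.65·0.4336 / (0.65·0.4336 + 0.6·0.5664) ≈ 0.4534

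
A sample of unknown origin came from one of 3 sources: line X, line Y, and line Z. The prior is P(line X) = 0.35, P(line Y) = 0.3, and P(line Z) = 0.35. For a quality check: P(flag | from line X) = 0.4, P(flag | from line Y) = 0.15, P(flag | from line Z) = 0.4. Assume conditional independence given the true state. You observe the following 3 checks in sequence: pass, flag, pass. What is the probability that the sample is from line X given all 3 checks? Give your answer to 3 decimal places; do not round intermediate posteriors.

After 'pass': normaliser = 0.6·0.3500 + 0.85·0.3000 + 0.6·0.3500; P(line X) ≈ 0.3111, P(line Y) ≈ 0.3778, P(line Z) ≈ 0.3111
After 'flag': normaliser = 0.4·0.3111 + 0.15·0.3778 + 0.4·0.3111; P(line X) ≈ 0.4073, P(line Y) ≈ 0.1855, P(line Z) ≈ 0.4073
After 'pass': normaliser = 0.6·0.4073 + 0.85·0.1855 + 0.6·0.4073; P(line X) ≈ 0.3781, P(line Y) ≈ 0.2439, P(line Z) ≈ 0.3781

0.378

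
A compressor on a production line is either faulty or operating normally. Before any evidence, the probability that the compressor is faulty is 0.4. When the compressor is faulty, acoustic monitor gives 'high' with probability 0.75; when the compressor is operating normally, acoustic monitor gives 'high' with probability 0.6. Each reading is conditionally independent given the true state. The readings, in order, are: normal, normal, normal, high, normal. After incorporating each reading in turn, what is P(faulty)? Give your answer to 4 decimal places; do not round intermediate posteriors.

0.1128

Each posterior becomes the prior for the next update.
After 'normal': P(faulty) = 0.25·0.4000 / (0.25·0.4000 + 0.4·0.6000) ≈ 0.2941
After 'normal': P(faulty) = 0.25·0.2941 / (0.25·0.2941 + 0.4·0.7059) ≈ 0.2066
After 'normal': P(faulty) = 0.25·0.2066 / (0.25·0.2066 + 0.4·0.7934) ≈ 0.1400
After 'high': P(faulty) = 0.75·0.1400 / (0.75·0.1400 + 0.6·0.8600) ≈ 0.1691
After 'normal': P(faulty) = 0.25·0.1691 / (0.25·0.1691 + 0.4·0.8309) ≈ 0.1128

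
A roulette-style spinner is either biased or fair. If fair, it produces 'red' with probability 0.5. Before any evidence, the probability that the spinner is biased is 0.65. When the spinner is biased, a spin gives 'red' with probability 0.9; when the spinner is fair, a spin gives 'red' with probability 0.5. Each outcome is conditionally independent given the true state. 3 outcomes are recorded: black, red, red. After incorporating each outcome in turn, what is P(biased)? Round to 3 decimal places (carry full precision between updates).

0.546

After 'black': P(biased) = 0.1·0.6500 / (0.1·0.6500 + 0.5·0.3500) ≈ 0.2708
After 'red': P(biased) = 0.9·0.2708 / (0.9·0.2708 + 0.5·0.7292) ≈ 0.4007
After 'red': P(biased) = 0.9·0.4007 / (0.9·0.4007 + 0.5·0.5993) ≈ 0.5462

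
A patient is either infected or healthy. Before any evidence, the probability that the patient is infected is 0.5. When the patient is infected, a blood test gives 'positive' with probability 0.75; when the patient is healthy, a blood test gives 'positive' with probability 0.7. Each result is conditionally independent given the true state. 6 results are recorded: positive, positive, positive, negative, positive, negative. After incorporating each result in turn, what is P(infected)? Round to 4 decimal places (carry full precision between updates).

After 'positive': P(infected) = 0.75·0.5000 / (0.75·0.5000 + 0.7·0.5000) ≈ 0.5172
After 'positive': P(infected) = 0.75·0.5172 / (0.75·0.5172 + 0.7·0.4828) ≈ 0.5344
After 'positive': P(infected) = 0.75·0.5344 / (0.75·0.5344 + 0.7·0.4656) ≈ 0.5516
After 'negative': P(infected) = 0.25·0.5516 / (0.25·0.5516 + 0.3·0.4484) ≈ 0.5062
After 'positive': P(infected) = 0.75·0.5062 / (0.75·0.5062 + 0.7·0.4938) ≈ 0.5234
After 'negative': P(infected) = 0.25·0.5234 / (0.25·0.5234 + 0.3·0.4766) ≈ 0.4778

0.4778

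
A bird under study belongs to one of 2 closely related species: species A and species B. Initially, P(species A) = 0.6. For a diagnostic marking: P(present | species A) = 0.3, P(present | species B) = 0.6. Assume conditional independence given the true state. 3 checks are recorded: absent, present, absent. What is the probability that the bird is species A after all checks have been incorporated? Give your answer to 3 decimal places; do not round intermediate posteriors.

0.697

Each posterior becomes the prior for the next update.
After 'absent': P(species A) = 0.7·0.6000 / (0.7·0.6000 + 0.4·0.4000) ≈ 0.7241
After 'present': P(species A) = 0.3·0.7241 / (0.3·0.7241 + 0.6·0.2759) ≈ 0.5676
After 'absent': P(species A) = 0.7·0.5676 / (0.7·0.5676 + 0.4·0.4324) ≈ 0.6967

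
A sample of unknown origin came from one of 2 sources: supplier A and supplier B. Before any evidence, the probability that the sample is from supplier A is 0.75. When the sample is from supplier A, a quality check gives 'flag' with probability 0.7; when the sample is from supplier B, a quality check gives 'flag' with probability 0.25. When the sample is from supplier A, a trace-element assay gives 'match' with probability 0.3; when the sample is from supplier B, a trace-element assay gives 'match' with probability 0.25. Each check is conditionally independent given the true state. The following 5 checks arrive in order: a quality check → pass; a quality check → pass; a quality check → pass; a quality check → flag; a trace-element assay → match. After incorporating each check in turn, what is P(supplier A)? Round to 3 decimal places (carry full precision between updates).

After a quality check='pass': P(supplier A) = 0.3·0.7500 / (0.3·0.7500 + 0.75·0.2500) ≈ 0.5455
After a quality check='pass': P(supplier A) = 0.3·0.5455 / (0.3·0.5455 + 0.75·0.4545) ≈ 0.3243
After a quality check='pass': P(supplier A) = 0.3·0.3243 / (0.3·0.3243 + 0.75·0.6757) ≈ 0.1611
After a quality check='flag': P(supplier A) = 0.7·0.1611 / (0.7·0.1611 + 0.25·0.8389) ≈ 0.3496
After a trace-element assay='match': P(supplier A) = 0.3·0.3496 / (0.3·0.3496 + 0.25·0.6504) ≈ 0.3921

0.392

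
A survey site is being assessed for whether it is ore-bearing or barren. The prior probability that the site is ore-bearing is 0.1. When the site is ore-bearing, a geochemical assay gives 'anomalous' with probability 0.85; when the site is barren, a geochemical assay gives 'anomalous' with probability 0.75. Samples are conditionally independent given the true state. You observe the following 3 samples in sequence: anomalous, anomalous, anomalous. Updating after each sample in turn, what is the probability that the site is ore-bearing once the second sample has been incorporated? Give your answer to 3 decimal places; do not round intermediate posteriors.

After 'anomalous': P(ore) = 0.85·0.1000 / (0.85·0.1000 + 0.75·0.9000) ≈ 0.1118
After 'anomalous': P(ore) = 0.85·0.1118 / (0.85·0.1118 + 0.75·0.8882) ≈ 0.1249

0.125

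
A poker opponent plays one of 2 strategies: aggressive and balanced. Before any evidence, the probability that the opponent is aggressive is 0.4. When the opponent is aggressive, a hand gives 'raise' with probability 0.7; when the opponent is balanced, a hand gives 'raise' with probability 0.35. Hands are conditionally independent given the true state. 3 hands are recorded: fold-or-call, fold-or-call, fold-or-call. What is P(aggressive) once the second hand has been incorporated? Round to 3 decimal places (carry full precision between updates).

After 'fold-or-call': P(aggressive) = 0.3·0.4000 / (0.3·0.4000 + 0.65·0.6000) ≈ 0.2353
After 'fold-or-call': P(aggressive) = 0.3·0.2353 / (0.3·0.2353 + 0.65·0.7647) ≈ 0.1244

0.124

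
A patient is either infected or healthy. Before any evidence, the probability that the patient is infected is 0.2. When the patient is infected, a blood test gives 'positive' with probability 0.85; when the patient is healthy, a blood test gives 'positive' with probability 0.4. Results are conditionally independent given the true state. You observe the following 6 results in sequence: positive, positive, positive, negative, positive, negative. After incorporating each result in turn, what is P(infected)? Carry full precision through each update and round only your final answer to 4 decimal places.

0.2416

After 'positive': P(infected) = 0.85·0.2000 / (0.85·0.2000 + 0.4·0.8000) ≈ 0.3469
After 'positive': P(infected) = 0.85·0.3469 / (0.85·0.3469 + 0.4·0.6531) ≈ 0.5303
After 'positive': P(infected) = 0.85·0.5303 / (0.85·0.5303 + 0.4·0.4697) ≈ 0.7058
After 'negative': P(infected) = 0.15·0.7058 / (0.15·0.7058 + 0.6·0.2942) ≈ 0.3749
After 'positive': P(infected) = 0.85·0.3749 / (0.85·0.3749 + 0.4·0.6251) ≈ 0.5603
After 'negative': P(infected) = 0.15·0.5603 / (0.15·0.5603 + 0.6·0.4397) ≈ 0.2416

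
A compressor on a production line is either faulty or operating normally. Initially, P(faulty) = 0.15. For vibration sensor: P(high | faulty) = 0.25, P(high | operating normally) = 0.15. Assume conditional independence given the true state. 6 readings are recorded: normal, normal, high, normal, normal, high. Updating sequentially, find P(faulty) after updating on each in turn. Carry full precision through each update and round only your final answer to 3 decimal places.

0.229

After 'normal': P(faulty) = 0.75·0.1500 / (0.75·0.1500 + 0.85·0.8500) ≈ 0.1347
After 'normal': P(faulty) = 0.75·0.1347 / (0.75·0.1347 + 0.85·0.8653) ≈ 0.1208
After 'high': P(faulty) = 0.25·0.1208 / (0.25·0.1208 + 0.15·0.8792) ≈ 0.1863
After 'normal': P(faulty) = 0.75·0.1863 / (0.75·0.1863 + 0.85·0.8137) ≈ 0.1681
After 'normal': P(faulty) = 0.75·0.1681 / (0.75·0.1681 + 0.85·0.8319) ≈ 0.1513
After 'high': P(faulty) = 0.25·0.1513 / (0.25·0.1513 + 0.15·0.8487) ≈ 0.2291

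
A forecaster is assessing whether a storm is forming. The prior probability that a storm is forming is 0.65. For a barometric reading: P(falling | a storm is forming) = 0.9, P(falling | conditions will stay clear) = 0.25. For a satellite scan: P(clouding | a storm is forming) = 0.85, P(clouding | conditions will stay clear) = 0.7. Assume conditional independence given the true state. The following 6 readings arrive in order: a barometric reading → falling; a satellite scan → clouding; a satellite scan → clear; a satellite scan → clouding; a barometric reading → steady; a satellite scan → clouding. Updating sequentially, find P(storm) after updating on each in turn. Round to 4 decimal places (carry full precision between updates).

Apply Bayes' rule sequentially, carrying P(storm) forward.
After a barometric reading='falling': P(storm) = 0.9·0.6500 / (0.9·0.6500 + 0.25·0.3500) ≈ 0.8699
After a satellite scan='clouding': P(storm) = 0.85·0.8699 / (0.85·0.8699 + 0.7·0.1301) ≈ 0.8903
After a satellite scan='clear': P(storm) = 0.15·0.8903 / (0.15·0.8903 + 0.3·0.1097) ≈ 0.8023
After a satellite scan='clouding': P(storm) = 0.85·0.8023 / (0.85·0.8023 + 0.7·0.1977) ≈ 0.8313
After a barometric reading='steady': P(storm) = 0.1·0.8313 / (0.1·0.8313 + 0.75·0.1687) ≈ 0.3966
After a satellite scan='clouding': P(storm) = 0.85·0.3966 / (0.85·0.3966 + 0.7·0.6034) ≈ 0.4438

0.4438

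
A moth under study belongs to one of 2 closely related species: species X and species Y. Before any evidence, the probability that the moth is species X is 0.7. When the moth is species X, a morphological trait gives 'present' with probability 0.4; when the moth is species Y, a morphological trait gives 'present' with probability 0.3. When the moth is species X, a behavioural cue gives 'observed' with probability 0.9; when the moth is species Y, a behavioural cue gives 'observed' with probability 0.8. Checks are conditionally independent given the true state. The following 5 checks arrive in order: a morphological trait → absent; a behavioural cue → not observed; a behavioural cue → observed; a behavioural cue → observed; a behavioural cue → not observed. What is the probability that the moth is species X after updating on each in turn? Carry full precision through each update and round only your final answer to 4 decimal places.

After a morphological trait='absent': P(species X) = 0.6·0.7000 / (0.6·0.7000 + 0.7·0.3000) ≈ 0.6667
After a behavioural cue='not observed': P(species X) = 0.1·0.6667 / (0.1·0.6667 + 0.2·0.3333) ≈ 0.5000
After a behavioural cue='observed': P(species X) = 0.9·0.5000 / (0.9·0.5000 + 0.8·0.5000) ≈ 0.5294
After a behavioural cue='observed': P(species X) = 0.9·0.5294 / (0.9·0.5294 + 0.8·0.4706) ≈ 0.5586
After a behavioural cue='not observed': P(species X) = 0.1·0.5586 / (0.1·0.5586 + 0.2·0.4414) ≈ 0.3876

0.3876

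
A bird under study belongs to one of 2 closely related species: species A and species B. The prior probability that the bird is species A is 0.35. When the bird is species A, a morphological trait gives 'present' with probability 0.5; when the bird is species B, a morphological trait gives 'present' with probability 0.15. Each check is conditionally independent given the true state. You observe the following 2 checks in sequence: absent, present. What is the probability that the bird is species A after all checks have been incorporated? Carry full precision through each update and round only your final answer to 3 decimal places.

0.514

After 'absent': P(species A) = 0.5·0.3500 / (0.5·0.3500 + 0.85·0.6500) ≈ 0.2405
After 'present': P(species A) = 0.5·0.2405 / (0.5·0.2405 + 0.15·0.7595) ≈ 0.5136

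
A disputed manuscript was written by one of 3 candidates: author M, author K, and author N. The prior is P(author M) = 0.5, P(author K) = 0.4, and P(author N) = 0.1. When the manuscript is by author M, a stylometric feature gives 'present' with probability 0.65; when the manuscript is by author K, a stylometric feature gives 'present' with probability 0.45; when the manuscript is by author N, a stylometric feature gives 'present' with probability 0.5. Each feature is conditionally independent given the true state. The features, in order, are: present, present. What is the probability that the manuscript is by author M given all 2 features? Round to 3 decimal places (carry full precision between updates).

0.666

After 'present': normaliser = 0.65·0.5000 + 0.45·0.4000 + 0.5·0.1000; P(author M) ≈ 0.5856, P(author K) ≈ 0.3243, P(author N) ≈ 0.0901
After 'present': normaliser = 0.65·0.5856 + 0.45·0.3243 + 0.5·0.0901; P(author M) ≈ 0.6659, P(author K) ≈ 0.2553, P(author N) ≈ 0.0788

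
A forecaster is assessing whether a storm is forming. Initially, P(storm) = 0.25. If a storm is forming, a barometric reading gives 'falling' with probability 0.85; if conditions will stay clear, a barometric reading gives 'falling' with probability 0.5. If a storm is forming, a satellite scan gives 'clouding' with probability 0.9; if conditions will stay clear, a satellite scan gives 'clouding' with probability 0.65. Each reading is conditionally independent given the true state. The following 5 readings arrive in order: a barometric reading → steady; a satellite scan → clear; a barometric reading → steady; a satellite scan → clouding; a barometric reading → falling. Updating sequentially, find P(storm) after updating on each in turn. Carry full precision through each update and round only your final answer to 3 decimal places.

0.020

After a barometric reading='steady': P(storm) = 0.15·0.2500 / (0.15·0.2500 + 0.5·0.7500) ≈ 0.0909
After a satellite scan='clear': P(storm) = 0.1·0.0909 / (0.1·0.0909 + 0.35·0.9091) ≈ 0.0278
After a barometric reading='steady': P(storm) = 0.15·0.0278 / (0.15·0.0278 + 0.5·0.9722) ≈ 0.0085
After a satellite scan='clouding': P(storm) = 0.9·0.0085 / (0.9·0.0085 + 0.65·0.9915) ≈ 0.0117
After a barometric reading='falling': P(storm) = 0.85·0.0117 / (0.85·0.0117 + 0.5·0.9883) ≈ 0.0198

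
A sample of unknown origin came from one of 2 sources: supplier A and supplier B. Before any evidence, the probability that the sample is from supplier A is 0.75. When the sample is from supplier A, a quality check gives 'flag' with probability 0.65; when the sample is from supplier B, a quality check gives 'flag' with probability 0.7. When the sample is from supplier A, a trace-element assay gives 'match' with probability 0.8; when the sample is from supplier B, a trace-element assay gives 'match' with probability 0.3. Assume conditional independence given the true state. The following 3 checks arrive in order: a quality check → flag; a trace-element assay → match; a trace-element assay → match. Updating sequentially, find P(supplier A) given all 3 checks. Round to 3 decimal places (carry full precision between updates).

0.952

After a quality check='flag': P(supplier A) = 0.65·0.7500 / (0.65·0.7500 + 0.7·0.2500) ≈ 0.7358
After a trace-element assay='match': P(supplier A) = 0.8·0.7358 / (0.8·0.7358 + 0.3·0.2642) ≈ 0.8814
After a trace-element assay='match': P(supplier A) = 0.8·0.8814 / (0.8·0.8814 + 0.3·0.1186) ≈ 0.9519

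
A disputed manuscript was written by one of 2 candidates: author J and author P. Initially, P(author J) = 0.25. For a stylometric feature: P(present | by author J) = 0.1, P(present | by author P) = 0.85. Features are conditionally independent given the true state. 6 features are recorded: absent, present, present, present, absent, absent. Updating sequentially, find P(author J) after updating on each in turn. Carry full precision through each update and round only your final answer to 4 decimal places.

0.1049

After 'absent': P(author J) = 0.9·0.2500 / (0.9·0.2500 + 0.15·0.7500) ≈ 0.6667
After 'present': P(author J) = 0.1·0.6667 / (0.1·0.6667 + 0.85·0.3333) ≈ 0.1905
After 'present': P(author J) = 0.1·0.1905 / (0.1·0.1905 + 0.85·0.8095) ≈ 0.0269
After 'present': P(author J) = 0.1·0.0269 / (0.1·0.0269 + 0.85·0.9731) ≈ 0.0032
After 'absent': P(author J) = 0.9·0.0032 / (0.9·0.0032 + 0.15·0.9968) ≈ 0.0192
After 'absent': P(author J) = 0.9·0.0192 / (0.9·0.0192 + 0.15·0.9808) ≈ 0.1049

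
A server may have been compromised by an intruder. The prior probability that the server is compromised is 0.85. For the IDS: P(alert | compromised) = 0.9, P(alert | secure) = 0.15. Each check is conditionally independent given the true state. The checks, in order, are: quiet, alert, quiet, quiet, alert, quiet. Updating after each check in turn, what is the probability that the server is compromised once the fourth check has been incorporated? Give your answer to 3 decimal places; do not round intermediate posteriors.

After 'quiet': P(compromised) = 0.1·0.8500 / (0.1·0.8500 + 0.85·0.1500) ≈ 0.4000
After 'alert': P(compromised) = 0.9·0.4000 / (0.9·0.4000 + 0.15·0.6000) ≈ 0.8000
After 'quiet': P(compromised) = 0.1·0.8000 / (0.1·0.8000 + 0.85·0.2000) ≈ 0.3200
After 'quiet': P(compromised) = 0.1·0.3200 / (0.1·0.3200 + 0.85·0.6800) ≈ 0.0525

0.052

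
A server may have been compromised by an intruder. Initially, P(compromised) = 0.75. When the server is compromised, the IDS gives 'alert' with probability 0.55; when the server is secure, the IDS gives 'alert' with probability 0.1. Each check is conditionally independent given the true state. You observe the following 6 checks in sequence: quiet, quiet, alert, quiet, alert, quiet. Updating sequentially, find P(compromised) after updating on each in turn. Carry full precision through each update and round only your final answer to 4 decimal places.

Apply Bayes' rule sequentially, carrying P(compromised) forward.
After 'quiet': P(compromised) = 0.45·0.7500 / (0.45·0.7500 + 0.9·0.2500) ≈ 0.6000
After 'quiet': P(compromised) = 0.45·0.6000 / (0.45·0.6000 + 0.9·0.4000) ≈ 0.4286
After 'alert': P(compromised) = 0.55·0.4286 / (0.55·0.4286 + 0.1·0.5714) ≈ 0.8049
After 'quiet': P(compromised) = 0.45·0.8049 / (0.45·0.8049 + 0.9·0.1951) ≈ 0.6735
After 'alert': P(compromised) = 0.55·0.6735 / (0.55·0.6735 + 0.1·0.3265) ≈ 0.9190
After 'quiet': P(compromised) = 0.45·0.9190 / (0.45·0.9190 + 0.9·0.0810) ≈ 0.8501

0.8501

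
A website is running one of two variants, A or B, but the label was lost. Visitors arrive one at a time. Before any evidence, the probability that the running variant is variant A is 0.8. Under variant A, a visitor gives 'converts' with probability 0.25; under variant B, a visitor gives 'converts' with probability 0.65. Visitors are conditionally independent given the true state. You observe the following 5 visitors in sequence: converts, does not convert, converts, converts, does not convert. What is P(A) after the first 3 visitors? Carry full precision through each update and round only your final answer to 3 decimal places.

0.559

Each posterior becomes the prior for the next update.
After 'converts': P(A) = 0.25·0.8000 / (0.25·0.8000 + 0.65·0.2000) ≈ 0.6061
After 'does not convert': P(A) = 0.75·0.6061 / (0.75·0.6061 + 0.35·0.3939) ≈ 0.7673
After 'converts': P(A) = 0.25·0.7673 / (0.25·0.7673 + 0.65·0.2327) ≈ 0.5591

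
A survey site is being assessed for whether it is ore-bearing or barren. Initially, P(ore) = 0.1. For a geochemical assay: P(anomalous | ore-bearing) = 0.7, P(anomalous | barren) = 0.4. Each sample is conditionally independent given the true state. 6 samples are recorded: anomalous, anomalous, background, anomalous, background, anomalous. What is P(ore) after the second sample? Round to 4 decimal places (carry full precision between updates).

After 'anomalous': P(ore) = 0.7·0.1000 / (0.7·0.1000 + 0.4·0.9000) ≈ 0.1628
After 'anomalous': P(ore) = 0.7·0.1628 / (0.7·0.1628 + 0.4·0.8372) ≈ 0.2539

0.2539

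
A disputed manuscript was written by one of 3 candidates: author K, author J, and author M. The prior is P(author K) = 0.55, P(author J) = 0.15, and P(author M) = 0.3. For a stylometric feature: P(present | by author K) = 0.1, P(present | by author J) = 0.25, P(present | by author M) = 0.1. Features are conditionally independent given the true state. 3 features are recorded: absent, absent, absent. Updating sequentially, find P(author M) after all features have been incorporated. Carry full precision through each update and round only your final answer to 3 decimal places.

Apply Bayes' rule sequentially, carrying P(author M) forward.
After 'absent': normaliser = 0.9·0.5500 + 0.75·0.1500 + 0.9·0.3000; P(author K) ≈ 0.5641, P(author J) ≈ 0.1282, P(author M) ≈ 0.3077
After 'absent': normaliser = 0.9·0.5641 + 0.75·0.1282 + 0.9·0.3077; P(author K) ≈ 0.5764, P(author J) ≈ 0.1092, P(author M) ≈ 0.3144
After 'absent': normaliser = 0.9·0.5764 + 0.75·0.1092 + 0.9·0.3144; P(author K) ≈ 0.5871, P(author J) ≈ 0.0927, P(author M) ≈ 0.3202

0.320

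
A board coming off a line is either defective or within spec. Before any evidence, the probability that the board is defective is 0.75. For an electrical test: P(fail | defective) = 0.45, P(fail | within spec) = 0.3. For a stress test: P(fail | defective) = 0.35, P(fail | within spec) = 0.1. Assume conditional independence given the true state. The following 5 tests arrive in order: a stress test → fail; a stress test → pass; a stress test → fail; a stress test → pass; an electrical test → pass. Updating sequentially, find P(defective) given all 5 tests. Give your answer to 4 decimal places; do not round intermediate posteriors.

After a stress test='fail': P(defective) = 0.35·0.7500 / (0.35·0.7500 + 0.1·0.2500) ≈ 0.9130
After a stress test='pass': P(defective) = 0.65·0.9130 / (0.65·0.9130 + 0.9·0.0870) ≈ 0.8835
After a stress test='fail': P(defective) = 0.35·0.8835 / (0.35·0.8835 + 0.1·0.1165) ≈ 0.9637
After a stress test='pass': P(defective) = 0.65·0.9637 / (0.65·0.9637 + 0.9·0.0363) ≈ 0.9504
After an electrical test='pass': P(defective) = 0.55·0.9504 / (0.55·0.9504 + 0.7·0.0496) ≈ 0.9377

0.9377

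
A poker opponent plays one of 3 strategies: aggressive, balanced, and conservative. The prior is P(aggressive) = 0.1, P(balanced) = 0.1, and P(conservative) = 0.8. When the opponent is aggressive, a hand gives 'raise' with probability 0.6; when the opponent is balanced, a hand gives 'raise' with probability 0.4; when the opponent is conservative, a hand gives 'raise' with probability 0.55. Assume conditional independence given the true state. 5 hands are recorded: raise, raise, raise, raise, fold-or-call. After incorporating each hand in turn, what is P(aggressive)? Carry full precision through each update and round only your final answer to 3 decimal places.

After 'raise': normaliser = 0.6·0.1000 + 0.4·0.1000 + 0.55·0.8000; P(aggressive) ≈ 0.1111, P(balanced) ≈ 0.0741, P(conservative) ≈ 0.8148
After 'raise': normaliser = 0.6·0.1111 + 0.4·0.0741 + 0.55·0.8148; P(aggressive) ≈ 0.1224, P(balanced) ≈ 0.0544, P(conservative) ≈ 0.8231
After 'raise': normaliser = 0.6·0.1224 + 0.4·0.0544 + 0.55·0.8231; P(aggressive) ≈ 0.1341, P(balanced) ≈ 0.0397, P(conservative) ≈ 0.8262
After 'raise': normaliser = 0.6·0.1341 + 0.4·0.0397 + 0.55·0.8262; P(aggressive) ≈ 0.1461, P(balanced) ≈ 0.0289, P(conservative) ≈ 0.8251
After 'fold-or-call': normaliser = 0.4·0.1461 + 0.6·0.0289 + 0.45·0.8251; P(aggressive) ≈ 0.1307, P(balanced) ≈ 0.0387, P(conservative) ≈ 0.8306

0.131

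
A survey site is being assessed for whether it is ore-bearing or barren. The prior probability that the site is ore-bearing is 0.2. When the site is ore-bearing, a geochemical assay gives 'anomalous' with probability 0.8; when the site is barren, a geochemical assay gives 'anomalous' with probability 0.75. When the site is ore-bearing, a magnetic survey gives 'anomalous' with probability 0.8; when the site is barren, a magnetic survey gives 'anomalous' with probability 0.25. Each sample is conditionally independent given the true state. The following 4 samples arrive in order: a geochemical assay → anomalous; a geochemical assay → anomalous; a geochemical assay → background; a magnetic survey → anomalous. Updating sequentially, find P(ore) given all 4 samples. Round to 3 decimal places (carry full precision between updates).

0.421

After a geochemical assay='anomalous': P(ore) = 0.8·0.2000 / (0.8·0.2000 + 0.75·0.8000) ≈ 0.2105
After a geochemical assay='anomalous': P(ore) = 0.8·0.2105 / (0.8·0.2105 + 0.75·0.7895) ≈ 0.2215
After a geochemical assay='background': P(ore) = 0.2·0.2215 / (0.2·0.2215 + 0.25·0.7785) ≈ 0.1854
After a magnetic survey='anomalous': P(ore) = 0.8·0.1854 / (0.8·0.1854 + 0.25·0.8146) ≈ 0.4214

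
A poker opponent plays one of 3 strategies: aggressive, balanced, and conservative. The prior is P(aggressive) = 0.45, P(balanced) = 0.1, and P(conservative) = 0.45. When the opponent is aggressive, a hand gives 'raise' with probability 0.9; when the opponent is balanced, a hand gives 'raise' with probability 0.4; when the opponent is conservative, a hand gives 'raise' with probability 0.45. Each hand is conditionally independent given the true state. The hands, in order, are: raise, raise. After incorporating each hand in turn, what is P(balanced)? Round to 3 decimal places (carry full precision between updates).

Each posterior becomes the prior for the next update.
After 'raise': normaliser = 0.9·0.4500 + 0.4·0.1000 + 0.45·0.4500; P(aggressive) ≈ 0.6255, P(balanced) ≈ 0.0618, P(conservative) ≈ 0.3127
After 'raise': normaliser = 0.9·0.6255 + 0.4·0.0618 + 0.45·0.3127; P(aggressive) ≈ 0.7729, P(balanced) ≈ 0.0339, P(conservative) ≈ 0.1932

0.034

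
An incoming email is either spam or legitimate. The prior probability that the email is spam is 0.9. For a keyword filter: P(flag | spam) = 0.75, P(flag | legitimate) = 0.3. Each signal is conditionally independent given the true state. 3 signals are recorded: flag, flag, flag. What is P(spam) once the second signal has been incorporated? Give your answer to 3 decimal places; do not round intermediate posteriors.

0.983

After 'flag': P(spam) = 0.75·0.9000 / (0.75·0.9000 + 0.3·0.1000) ≈ 0.9574
After 'flag': P(spam) = 0.75·0.9574 / (0.75·0.9574 + 0.3·0.0426) ≈ 0.9825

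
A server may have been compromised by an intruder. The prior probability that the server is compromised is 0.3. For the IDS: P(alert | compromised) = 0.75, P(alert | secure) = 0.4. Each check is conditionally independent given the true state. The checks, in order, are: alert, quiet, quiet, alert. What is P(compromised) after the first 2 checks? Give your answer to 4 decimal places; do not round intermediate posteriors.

Each posterior becomes the prior for the next update.
After 'alert': P(compromised) = 0.75·0.3000 / (0.75·0.3000 + 0.4·0.7000) ≈ 0.4455
After 'quiet': P(compromised) = 0.25·0.4455 / (0.25·0.4455 + 0.6·0.5545) ≈ 0.2508

0.2508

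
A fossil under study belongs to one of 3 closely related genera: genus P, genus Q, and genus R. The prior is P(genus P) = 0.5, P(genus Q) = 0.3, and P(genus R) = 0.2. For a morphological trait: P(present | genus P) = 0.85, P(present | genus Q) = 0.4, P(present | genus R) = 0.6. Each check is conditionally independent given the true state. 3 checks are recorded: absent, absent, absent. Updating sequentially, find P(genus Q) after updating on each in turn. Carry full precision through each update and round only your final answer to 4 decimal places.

0.8173

After 'absent': normaliser = 0.15·0.5000 + 0.6·0.3000 + 0.4·0.2000; P(genus P) ≈ 0.2239, P(genus Q) ≈ 0.5373, P(genus R) ≈ 0.2388
After 'absent': normaliser = 0.15·0.2239 + 0.6·0.5373 + 0.4·0.2388; P(genus P) ≈ 0.0744, P(genus Q) ≈ 0.7140, P(genus R) ≈ 0.2116
After 'absent': normaliser = 0.15·0.0744 + 0.6·0.7140 + 0.4·0.2116; P(genus P) ≈ 0.0213, P(genus Q) ≈ 0.8173, P(genus R) ≈ 0.1614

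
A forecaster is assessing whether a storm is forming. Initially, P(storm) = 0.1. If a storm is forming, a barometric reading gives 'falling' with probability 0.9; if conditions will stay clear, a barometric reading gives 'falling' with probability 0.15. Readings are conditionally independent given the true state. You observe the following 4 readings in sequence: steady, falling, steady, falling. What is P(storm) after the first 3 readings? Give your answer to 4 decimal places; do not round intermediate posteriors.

0.0091

Each posterior becomes the prior for the next update.
After 'steady': P(storm) = 0.1·0.1000 / (0.1·0.1000 + 0.85·0.9000) ≈ 0.0129
After 'falling': P(storm) = 0.9·0.0129 / (0.9·0.0129 + 0.15·0.9871) ≈ 0.0727
After 'steady': P(storm) = 0.1·0.0727 / (0.1·0.0727 + 0.85·0.9273) ≈ 0.0091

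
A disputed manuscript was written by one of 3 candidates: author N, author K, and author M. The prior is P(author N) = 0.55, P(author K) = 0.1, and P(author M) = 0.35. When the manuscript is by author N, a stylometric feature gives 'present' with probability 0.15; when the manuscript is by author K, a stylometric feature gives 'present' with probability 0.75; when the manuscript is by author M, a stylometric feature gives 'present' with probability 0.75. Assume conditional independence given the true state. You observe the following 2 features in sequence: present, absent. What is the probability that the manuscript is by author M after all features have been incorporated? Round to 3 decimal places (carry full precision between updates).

After 'present': normaliser = 0.15·0.5500 + 0.75·0.1000 + 0.75·0.3500; P(author N) ≈ 0.1964, P(author K) ≈ 0.1786, P(author M) ≈ 0.6250
After 'absent': normaliser = 0.85·0.1964 + 0.25·0.1786 + 0.25·0.6250; P(author N) ≈ 0.4539, P(author K) ≈ 0.1214, P(author M) ≈ 0.4248

0.425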